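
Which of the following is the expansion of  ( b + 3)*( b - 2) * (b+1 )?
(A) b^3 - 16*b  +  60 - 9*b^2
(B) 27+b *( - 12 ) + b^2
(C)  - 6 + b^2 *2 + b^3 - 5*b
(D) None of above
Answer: C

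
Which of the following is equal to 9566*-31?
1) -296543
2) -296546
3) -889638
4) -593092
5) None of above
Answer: 2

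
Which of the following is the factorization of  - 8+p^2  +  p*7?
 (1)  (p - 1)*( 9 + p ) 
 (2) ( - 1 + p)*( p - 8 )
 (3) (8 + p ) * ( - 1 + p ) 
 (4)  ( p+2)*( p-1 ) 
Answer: 3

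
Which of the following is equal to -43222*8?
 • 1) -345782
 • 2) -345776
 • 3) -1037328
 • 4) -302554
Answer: 2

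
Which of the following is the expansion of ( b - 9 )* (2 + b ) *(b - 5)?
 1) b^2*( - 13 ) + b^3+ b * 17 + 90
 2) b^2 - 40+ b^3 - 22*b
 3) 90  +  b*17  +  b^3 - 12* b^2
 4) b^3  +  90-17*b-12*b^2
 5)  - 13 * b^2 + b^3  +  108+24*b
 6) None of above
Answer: 3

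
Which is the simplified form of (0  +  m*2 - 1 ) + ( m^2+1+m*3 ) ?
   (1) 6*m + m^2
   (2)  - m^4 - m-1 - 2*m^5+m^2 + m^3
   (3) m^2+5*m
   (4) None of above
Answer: 3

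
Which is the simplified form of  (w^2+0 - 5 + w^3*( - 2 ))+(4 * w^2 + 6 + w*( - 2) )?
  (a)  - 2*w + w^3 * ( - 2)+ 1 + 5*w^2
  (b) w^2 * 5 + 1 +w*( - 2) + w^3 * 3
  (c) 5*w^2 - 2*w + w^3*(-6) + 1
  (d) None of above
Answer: a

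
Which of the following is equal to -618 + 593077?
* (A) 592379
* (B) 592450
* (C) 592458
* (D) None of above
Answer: D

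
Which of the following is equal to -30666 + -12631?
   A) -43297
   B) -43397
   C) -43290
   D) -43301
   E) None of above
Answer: A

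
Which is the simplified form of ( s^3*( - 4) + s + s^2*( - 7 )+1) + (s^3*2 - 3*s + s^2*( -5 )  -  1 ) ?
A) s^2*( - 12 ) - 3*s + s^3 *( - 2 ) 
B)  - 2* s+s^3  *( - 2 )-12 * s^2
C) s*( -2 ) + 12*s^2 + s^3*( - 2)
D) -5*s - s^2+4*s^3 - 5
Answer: B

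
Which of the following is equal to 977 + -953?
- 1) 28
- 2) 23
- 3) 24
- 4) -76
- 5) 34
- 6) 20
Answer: 3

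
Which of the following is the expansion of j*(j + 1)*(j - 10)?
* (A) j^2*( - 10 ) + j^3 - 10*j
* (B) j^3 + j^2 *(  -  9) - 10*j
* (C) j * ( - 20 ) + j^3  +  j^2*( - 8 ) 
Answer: B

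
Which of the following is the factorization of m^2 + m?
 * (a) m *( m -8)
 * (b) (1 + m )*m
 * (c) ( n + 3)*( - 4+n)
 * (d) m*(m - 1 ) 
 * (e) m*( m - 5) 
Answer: b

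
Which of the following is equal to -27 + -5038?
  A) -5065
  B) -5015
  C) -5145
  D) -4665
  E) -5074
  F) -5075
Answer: A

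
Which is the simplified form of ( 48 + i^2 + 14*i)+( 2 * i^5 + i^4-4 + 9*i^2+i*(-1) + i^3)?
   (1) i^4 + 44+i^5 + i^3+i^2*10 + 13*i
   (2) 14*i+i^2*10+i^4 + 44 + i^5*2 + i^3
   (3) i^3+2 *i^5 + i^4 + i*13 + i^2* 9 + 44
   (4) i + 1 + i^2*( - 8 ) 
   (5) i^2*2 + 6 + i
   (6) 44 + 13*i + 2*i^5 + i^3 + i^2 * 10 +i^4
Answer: 6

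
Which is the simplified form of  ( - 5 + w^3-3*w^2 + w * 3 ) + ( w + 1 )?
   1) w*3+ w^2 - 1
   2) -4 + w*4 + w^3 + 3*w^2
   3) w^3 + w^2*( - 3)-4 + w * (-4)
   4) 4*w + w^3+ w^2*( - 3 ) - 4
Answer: 4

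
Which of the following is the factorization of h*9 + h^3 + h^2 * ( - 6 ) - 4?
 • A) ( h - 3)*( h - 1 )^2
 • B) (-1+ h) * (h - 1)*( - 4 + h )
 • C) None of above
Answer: B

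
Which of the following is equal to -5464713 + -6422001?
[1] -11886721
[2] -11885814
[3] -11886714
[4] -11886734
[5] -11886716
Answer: 3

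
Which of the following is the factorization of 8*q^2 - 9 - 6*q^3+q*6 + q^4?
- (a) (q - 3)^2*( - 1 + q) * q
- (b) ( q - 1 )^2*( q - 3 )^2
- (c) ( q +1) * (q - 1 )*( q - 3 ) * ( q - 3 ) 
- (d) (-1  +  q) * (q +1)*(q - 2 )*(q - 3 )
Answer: c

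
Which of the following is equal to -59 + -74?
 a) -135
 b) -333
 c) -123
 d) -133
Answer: d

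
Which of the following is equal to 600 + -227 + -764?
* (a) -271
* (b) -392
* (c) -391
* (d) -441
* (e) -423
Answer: c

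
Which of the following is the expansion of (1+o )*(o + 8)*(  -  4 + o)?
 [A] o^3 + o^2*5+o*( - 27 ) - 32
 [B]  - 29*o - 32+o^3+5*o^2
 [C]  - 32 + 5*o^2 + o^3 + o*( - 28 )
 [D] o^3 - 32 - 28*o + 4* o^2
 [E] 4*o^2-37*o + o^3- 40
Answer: C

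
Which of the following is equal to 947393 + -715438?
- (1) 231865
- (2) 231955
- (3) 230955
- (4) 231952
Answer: 2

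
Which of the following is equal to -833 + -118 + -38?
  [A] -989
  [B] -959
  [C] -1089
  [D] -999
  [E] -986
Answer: A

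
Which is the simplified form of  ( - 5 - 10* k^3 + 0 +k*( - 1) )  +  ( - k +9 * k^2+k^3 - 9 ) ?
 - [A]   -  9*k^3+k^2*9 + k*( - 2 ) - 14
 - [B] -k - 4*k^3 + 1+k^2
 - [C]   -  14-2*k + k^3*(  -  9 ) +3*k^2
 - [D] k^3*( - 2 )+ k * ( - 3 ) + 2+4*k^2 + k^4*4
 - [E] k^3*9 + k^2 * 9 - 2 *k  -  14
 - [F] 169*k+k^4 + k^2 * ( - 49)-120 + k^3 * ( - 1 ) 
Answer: A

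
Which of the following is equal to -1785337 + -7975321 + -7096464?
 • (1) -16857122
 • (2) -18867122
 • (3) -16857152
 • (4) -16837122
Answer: 1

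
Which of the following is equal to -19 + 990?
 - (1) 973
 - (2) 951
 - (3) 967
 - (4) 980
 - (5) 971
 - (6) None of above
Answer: 5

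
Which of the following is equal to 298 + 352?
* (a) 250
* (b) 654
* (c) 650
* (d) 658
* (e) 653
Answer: c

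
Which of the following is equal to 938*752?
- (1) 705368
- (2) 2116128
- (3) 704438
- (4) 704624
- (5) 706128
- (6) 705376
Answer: 6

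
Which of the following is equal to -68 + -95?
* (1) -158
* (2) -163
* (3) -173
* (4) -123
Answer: 2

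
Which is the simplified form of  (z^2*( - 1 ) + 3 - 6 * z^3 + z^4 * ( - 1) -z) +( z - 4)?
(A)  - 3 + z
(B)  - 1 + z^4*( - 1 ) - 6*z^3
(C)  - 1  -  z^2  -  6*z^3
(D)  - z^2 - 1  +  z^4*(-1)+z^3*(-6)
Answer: D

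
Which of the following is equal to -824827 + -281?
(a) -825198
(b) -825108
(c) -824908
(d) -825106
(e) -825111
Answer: b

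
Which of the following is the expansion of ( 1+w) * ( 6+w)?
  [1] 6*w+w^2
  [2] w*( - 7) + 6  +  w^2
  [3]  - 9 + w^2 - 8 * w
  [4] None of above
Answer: 4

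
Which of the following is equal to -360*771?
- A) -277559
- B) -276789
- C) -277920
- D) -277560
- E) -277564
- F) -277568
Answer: D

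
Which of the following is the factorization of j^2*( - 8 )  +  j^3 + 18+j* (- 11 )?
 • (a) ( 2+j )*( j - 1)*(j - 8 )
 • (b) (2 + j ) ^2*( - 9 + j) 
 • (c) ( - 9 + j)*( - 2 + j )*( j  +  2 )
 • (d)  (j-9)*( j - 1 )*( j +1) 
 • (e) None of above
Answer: e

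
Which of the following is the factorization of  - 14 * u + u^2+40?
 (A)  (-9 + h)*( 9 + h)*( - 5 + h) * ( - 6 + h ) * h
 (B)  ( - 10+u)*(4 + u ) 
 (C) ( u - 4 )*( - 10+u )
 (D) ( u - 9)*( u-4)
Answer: C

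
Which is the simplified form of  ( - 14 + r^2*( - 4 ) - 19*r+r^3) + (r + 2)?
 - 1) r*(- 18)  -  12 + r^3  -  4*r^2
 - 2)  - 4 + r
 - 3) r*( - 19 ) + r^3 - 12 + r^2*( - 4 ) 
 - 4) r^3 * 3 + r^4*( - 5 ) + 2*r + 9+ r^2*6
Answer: 1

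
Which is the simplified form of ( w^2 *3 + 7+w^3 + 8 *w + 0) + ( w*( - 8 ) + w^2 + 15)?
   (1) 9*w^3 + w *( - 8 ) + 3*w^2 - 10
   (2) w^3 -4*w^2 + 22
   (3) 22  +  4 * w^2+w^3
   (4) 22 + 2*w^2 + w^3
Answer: 3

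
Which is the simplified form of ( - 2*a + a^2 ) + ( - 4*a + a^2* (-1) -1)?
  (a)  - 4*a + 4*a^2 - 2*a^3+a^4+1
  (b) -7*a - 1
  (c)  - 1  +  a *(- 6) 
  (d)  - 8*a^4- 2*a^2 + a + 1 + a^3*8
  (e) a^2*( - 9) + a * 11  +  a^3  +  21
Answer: c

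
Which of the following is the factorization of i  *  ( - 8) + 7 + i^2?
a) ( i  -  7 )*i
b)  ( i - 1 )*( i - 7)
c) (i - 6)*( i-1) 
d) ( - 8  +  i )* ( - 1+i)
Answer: b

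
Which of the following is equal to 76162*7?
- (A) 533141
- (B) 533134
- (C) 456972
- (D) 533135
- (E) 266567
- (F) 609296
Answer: B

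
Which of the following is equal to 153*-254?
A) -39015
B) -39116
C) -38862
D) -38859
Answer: C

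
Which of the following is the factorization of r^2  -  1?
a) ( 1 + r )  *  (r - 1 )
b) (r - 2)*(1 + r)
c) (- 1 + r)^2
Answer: a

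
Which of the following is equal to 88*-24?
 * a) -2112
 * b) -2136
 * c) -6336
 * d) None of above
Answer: a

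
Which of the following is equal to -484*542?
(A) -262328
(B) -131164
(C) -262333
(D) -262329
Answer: A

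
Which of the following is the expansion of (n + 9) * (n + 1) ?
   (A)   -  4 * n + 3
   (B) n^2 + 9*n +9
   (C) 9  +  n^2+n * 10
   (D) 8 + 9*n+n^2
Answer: C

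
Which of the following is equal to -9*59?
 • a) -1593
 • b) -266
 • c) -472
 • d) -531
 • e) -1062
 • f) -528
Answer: d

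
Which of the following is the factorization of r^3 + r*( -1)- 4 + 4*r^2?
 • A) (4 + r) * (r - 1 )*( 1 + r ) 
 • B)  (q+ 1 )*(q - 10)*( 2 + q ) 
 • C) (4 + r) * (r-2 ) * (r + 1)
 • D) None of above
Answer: A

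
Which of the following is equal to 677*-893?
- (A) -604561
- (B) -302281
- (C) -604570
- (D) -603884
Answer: A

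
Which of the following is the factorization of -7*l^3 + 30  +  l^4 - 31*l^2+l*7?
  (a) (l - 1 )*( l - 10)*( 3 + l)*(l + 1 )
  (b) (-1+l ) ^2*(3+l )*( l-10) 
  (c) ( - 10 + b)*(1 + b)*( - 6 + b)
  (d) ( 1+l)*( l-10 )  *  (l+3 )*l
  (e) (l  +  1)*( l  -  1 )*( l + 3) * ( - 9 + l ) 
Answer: a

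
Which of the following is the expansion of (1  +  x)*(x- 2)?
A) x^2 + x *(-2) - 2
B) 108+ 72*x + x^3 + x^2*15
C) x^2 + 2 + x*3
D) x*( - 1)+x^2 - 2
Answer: D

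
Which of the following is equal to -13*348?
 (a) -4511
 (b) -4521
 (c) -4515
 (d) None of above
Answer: d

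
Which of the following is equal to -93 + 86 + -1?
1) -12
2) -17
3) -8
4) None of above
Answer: 3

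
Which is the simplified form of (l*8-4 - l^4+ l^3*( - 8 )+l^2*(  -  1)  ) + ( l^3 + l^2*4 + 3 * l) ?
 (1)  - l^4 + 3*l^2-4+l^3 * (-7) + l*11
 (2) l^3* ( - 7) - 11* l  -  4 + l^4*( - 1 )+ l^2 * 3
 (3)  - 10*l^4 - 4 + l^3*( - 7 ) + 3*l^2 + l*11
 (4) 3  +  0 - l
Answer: 1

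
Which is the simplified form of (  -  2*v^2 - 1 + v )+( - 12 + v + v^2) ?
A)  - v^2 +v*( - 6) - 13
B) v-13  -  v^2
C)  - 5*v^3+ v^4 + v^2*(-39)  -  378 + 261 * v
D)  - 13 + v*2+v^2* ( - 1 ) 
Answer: D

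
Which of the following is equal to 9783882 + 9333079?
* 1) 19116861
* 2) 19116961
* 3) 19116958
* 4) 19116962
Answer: 2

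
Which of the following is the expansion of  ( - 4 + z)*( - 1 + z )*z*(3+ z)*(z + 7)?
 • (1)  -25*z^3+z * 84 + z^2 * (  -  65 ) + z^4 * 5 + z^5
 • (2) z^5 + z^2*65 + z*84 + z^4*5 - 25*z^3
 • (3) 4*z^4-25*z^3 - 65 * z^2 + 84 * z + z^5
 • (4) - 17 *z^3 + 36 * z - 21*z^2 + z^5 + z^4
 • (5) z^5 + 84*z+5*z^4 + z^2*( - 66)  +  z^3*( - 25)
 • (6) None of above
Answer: 1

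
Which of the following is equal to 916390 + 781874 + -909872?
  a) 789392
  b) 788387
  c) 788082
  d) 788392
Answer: d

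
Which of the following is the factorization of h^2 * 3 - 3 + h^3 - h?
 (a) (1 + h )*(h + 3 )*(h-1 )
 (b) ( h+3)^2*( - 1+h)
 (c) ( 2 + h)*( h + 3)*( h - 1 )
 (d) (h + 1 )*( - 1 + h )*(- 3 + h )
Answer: a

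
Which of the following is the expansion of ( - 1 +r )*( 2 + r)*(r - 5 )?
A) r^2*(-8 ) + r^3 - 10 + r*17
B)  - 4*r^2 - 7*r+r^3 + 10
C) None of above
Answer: B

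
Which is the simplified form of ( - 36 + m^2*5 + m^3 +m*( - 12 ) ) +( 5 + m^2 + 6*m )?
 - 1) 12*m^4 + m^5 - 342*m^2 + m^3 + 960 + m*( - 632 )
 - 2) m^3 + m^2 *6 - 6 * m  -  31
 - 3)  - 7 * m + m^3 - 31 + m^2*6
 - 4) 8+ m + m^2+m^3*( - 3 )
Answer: 2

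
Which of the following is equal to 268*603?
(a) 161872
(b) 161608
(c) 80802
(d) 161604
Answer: d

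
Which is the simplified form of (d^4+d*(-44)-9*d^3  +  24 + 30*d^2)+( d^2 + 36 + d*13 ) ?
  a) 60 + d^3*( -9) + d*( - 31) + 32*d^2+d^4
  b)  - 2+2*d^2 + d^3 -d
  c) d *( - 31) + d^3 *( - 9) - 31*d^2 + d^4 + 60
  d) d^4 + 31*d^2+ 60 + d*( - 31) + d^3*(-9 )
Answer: d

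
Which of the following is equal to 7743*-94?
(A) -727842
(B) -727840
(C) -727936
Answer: A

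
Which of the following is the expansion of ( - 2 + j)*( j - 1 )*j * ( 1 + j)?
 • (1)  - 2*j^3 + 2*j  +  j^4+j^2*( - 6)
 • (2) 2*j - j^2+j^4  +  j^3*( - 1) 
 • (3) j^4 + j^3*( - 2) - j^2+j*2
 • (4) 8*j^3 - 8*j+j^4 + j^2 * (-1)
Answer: 3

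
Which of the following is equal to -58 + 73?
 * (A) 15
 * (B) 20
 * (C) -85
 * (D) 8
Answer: A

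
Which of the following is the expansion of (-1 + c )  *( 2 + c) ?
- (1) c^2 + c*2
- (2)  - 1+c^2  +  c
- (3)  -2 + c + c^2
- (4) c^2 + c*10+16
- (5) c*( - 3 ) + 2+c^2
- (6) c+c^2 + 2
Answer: 3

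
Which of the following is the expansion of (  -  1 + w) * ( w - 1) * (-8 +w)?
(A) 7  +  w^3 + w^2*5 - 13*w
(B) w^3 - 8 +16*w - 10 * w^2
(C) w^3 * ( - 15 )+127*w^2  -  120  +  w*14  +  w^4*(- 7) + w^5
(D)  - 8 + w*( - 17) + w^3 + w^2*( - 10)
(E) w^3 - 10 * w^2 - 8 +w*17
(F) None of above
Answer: E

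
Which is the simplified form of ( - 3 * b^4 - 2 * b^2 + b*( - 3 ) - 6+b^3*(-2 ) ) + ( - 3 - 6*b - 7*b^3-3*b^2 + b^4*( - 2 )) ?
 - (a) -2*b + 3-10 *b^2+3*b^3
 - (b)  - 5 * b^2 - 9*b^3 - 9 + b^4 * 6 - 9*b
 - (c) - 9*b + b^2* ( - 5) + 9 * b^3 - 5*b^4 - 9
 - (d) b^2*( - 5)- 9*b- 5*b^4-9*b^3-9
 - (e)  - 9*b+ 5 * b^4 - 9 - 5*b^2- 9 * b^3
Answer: d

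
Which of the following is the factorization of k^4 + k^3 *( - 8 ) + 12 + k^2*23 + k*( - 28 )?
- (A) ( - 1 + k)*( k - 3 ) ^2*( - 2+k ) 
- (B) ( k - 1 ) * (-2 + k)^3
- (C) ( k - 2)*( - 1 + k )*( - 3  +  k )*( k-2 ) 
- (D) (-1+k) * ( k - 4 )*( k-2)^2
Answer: C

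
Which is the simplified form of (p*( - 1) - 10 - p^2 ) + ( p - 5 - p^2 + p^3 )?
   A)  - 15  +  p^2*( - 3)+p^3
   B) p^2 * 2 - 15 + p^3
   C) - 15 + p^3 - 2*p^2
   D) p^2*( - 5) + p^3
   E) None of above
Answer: C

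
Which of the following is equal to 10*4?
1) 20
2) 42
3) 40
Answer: 3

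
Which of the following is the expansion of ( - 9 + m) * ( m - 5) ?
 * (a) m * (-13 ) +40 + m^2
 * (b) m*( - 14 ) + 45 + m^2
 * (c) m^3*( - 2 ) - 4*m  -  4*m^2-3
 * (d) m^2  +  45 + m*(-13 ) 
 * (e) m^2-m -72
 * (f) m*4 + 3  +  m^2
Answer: b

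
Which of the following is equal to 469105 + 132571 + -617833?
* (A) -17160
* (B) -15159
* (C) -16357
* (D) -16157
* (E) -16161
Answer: D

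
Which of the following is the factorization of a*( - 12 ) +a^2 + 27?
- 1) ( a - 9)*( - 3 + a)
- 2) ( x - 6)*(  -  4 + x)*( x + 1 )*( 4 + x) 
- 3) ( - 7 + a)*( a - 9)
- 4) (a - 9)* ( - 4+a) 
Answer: 1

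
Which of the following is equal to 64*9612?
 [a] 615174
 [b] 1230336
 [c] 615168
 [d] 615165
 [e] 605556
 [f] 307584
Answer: c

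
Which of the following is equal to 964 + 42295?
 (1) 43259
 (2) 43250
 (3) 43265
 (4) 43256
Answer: 1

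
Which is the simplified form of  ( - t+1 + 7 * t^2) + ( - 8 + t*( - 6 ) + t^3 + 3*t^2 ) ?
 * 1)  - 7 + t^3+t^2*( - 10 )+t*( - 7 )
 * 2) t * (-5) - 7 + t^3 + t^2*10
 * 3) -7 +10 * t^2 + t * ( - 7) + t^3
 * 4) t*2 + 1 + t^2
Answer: 3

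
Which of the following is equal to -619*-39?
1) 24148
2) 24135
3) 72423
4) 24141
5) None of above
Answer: 4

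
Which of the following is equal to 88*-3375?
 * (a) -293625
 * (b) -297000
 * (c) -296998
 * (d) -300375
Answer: b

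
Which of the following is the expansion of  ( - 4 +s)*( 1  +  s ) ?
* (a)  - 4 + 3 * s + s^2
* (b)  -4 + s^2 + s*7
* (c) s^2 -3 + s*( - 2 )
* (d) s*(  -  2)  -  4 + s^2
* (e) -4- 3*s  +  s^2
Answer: e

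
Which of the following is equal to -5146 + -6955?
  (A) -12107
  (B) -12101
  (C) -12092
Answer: B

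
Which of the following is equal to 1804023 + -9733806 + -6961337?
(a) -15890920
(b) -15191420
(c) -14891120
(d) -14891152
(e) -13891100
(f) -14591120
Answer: c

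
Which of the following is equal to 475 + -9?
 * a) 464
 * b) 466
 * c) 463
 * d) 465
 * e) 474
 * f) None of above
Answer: b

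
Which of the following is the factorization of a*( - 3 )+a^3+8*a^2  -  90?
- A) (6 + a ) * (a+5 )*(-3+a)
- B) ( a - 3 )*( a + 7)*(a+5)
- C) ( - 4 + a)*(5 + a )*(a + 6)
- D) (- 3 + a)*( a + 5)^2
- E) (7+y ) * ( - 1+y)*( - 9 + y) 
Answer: A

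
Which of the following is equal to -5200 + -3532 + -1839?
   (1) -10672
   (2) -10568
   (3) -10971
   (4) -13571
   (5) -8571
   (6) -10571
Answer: 6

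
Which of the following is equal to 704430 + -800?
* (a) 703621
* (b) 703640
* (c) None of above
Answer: c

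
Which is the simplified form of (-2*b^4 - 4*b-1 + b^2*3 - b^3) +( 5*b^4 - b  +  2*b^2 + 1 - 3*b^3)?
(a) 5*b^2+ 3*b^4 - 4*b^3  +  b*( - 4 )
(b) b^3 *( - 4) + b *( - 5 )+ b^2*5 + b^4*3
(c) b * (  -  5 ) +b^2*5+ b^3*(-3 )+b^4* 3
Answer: b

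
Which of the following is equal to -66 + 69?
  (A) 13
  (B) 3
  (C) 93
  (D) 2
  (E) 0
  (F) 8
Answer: B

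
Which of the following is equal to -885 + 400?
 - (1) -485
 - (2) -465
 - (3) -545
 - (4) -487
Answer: 1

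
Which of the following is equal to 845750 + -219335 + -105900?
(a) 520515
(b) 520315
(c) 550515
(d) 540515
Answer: a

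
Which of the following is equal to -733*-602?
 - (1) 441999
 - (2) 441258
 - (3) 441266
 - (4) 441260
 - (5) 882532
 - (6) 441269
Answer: 3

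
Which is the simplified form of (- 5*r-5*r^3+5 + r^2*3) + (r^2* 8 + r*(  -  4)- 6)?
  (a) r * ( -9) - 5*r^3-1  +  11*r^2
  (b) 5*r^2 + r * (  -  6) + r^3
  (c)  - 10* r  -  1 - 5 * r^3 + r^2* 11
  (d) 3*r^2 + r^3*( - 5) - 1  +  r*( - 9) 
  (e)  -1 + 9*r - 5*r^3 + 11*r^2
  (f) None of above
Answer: a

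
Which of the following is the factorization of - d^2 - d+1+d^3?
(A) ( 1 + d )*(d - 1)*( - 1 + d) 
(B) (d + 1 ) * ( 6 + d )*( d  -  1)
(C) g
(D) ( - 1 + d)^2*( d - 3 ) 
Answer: A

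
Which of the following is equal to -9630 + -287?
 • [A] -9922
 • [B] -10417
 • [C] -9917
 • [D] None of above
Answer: C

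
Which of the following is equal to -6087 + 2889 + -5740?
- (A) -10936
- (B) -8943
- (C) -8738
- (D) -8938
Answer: D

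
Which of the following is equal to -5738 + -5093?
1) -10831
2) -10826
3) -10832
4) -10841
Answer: 1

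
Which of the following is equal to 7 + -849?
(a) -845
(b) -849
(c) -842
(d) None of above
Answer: c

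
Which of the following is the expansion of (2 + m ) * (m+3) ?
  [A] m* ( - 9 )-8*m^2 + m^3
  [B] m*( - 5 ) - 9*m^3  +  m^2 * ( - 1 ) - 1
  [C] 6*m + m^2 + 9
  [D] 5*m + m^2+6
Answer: D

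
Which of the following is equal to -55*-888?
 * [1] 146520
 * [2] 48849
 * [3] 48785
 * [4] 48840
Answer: 4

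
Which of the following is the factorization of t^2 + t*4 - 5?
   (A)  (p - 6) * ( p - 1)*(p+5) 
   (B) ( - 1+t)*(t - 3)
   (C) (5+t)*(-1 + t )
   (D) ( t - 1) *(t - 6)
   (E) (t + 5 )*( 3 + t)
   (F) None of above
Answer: C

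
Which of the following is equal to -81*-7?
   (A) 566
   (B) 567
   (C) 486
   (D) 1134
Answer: B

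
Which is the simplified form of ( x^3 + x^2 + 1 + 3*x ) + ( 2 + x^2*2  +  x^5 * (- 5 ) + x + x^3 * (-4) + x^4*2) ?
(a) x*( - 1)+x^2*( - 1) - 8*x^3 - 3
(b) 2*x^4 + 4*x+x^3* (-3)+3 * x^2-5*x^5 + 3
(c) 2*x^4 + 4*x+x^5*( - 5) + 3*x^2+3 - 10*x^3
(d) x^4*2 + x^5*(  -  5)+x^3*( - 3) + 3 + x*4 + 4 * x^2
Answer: b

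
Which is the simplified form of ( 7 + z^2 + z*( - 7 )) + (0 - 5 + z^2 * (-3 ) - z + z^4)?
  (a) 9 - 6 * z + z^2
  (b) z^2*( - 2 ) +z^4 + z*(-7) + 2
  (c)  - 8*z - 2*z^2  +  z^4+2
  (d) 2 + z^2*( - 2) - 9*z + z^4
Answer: c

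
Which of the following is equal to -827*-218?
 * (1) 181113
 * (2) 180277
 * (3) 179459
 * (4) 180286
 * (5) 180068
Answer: 4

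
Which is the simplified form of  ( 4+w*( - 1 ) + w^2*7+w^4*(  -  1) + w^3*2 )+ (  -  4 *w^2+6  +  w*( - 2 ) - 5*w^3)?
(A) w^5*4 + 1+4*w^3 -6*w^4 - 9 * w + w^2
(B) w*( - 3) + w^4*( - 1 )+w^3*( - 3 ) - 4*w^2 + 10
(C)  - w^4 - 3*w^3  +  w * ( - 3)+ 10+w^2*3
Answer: C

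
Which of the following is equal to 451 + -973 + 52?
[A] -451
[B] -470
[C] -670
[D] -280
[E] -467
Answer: B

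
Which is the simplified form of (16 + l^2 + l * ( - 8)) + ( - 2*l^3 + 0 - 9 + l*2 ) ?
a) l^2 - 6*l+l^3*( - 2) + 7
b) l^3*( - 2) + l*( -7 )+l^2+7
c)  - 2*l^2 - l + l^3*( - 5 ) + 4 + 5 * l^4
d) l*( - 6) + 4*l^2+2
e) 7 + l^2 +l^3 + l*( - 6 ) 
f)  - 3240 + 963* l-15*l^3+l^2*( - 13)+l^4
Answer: a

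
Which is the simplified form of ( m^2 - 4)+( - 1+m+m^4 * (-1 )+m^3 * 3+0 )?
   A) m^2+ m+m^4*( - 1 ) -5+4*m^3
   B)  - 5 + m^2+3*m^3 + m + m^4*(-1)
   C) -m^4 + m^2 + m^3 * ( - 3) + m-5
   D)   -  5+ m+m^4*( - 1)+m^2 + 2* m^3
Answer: B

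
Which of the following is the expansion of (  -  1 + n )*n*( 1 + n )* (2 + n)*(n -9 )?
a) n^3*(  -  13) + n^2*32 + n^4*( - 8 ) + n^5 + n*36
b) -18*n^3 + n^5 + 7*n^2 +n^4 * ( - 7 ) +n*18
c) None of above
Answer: c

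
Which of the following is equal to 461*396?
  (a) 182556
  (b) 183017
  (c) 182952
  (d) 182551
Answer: a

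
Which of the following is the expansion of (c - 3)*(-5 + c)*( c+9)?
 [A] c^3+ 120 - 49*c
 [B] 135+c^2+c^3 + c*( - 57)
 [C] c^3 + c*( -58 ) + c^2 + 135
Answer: B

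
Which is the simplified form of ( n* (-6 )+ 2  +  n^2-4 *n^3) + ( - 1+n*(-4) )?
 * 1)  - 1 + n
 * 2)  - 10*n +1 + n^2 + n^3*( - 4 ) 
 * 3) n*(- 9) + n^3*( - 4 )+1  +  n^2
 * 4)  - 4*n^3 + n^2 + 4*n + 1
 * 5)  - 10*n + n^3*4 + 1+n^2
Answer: 2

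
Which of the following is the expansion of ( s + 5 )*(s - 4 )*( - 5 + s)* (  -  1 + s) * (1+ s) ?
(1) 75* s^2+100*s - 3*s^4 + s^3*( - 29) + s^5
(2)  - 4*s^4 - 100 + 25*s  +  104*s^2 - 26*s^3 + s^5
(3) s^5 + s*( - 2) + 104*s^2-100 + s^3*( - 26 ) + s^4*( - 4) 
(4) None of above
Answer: 2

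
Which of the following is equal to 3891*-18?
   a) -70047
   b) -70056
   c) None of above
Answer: c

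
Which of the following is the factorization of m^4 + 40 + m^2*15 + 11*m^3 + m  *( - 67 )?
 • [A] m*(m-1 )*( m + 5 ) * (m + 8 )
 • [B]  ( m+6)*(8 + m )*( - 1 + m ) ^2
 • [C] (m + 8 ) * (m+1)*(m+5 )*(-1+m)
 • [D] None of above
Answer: D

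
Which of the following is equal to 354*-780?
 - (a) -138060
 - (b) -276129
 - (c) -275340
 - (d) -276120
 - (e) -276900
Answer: d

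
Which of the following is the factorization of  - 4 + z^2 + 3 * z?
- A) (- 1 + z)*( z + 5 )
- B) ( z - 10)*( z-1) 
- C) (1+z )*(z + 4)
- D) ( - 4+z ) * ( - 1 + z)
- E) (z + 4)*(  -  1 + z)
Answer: E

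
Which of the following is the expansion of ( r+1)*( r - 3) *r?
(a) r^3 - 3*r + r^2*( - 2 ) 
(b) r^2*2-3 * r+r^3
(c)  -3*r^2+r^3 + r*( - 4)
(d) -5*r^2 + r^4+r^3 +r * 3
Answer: a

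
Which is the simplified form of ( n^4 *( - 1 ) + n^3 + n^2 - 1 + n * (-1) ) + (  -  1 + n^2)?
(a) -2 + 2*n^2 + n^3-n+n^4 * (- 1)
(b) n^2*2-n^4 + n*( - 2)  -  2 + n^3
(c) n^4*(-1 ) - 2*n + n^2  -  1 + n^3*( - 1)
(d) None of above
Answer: a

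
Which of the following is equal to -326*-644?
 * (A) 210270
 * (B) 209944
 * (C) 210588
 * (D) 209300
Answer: B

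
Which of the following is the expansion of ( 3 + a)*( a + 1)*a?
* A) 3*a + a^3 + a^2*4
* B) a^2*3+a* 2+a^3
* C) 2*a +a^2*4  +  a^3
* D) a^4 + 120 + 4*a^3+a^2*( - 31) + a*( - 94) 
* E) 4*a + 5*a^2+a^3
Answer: A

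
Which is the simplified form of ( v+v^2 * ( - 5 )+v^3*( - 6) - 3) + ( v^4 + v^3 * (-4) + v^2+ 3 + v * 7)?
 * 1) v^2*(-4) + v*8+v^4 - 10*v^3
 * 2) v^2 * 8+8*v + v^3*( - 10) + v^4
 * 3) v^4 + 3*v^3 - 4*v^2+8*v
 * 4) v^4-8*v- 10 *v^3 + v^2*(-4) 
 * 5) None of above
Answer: 1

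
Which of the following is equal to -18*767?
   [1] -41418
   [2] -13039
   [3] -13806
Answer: 3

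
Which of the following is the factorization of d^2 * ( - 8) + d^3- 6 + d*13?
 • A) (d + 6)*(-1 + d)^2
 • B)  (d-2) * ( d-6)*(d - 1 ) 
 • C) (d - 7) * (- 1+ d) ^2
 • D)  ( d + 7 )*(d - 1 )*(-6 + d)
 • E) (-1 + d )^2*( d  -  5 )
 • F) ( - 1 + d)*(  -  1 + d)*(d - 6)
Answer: F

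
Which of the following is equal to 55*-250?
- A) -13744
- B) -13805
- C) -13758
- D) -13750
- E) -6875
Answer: D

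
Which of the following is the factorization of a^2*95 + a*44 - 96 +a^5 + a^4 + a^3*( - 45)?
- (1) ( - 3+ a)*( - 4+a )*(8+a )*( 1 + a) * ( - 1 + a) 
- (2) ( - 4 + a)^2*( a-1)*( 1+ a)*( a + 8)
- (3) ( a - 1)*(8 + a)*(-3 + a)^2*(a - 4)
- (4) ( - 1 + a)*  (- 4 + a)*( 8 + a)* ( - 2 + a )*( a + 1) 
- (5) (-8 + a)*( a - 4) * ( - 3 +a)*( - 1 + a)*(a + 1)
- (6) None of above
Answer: 1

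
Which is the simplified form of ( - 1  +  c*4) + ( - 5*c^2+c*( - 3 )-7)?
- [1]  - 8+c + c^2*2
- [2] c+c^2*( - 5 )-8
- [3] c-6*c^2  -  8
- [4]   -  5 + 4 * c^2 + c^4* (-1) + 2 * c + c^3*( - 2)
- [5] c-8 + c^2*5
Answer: 2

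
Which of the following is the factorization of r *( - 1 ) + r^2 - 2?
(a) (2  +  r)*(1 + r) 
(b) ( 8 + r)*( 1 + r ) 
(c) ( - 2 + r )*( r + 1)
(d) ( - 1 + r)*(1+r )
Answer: c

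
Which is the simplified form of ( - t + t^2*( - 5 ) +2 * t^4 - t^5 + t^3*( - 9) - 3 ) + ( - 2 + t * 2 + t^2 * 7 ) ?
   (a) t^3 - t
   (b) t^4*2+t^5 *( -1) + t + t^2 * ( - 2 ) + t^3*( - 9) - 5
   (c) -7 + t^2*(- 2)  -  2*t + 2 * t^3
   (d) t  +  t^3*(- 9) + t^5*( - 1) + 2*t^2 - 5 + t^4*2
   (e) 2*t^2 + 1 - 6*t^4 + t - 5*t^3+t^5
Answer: d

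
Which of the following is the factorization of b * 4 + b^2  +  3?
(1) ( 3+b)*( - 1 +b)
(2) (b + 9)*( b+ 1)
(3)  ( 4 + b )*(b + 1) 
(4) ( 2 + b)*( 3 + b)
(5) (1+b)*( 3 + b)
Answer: 5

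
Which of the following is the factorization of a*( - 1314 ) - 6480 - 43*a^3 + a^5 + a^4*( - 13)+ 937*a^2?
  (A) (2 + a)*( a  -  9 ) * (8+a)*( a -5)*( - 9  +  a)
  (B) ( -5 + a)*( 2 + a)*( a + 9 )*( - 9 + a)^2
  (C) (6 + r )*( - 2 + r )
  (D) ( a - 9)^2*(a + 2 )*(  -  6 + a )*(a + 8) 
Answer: A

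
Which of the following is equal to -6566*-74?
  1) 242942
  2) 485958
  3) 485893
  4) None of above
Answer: 4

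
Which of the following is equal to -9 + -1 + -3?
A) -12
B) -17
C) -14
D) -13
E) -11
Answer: D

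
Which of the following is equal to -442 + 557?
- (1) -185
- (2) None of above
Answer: 2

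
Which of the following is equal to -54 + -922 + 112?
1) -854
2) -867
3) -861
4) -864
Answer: 4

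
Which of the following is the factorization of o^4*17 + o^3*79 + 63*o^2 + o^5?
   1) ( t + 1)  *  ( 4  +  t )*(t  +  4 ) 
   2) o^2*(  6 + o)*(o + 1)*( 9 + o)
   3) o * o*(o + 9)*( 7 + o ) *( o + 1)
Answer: 3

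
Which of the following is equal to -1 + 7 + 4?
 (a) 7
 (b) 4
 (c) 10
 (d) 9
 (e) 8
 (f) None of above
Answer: c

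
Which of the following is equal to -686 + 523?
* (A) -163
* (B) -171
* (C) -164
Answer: A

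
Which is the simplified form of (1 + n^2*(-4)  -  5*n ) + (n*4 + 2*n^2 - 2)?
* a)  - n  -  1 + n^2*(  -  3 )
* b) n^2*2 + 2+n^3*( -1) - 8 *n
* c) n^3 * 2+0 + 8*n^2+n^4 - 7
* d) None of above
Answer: d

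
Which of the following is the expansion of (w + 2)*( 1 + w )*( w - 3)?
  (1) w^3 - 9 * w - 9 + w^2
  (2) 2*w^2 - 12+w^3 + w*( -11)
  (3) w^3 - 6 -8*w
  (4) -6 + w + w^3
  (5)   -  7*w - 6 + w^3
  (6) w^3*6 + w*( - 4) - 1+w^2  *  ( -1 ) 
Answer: 5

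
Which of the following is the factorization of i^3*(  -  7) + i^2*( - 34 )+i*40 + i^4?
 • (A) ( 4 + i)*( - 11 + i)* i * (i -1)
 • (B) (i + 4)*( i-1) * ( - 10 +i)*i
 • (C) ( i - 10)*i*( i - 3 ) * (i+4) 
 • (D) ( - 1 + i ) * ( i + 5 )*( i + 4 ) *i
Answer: B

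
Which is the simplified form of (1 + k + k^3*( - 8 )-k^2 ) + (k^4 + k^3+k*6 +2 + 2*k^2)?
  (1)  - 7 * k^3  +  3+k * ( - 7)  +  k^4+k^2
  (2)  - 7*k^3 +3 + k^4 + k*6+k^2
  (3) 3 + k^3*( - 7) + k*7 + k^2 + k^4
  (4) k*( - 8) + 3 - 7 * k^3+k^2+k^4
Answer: 3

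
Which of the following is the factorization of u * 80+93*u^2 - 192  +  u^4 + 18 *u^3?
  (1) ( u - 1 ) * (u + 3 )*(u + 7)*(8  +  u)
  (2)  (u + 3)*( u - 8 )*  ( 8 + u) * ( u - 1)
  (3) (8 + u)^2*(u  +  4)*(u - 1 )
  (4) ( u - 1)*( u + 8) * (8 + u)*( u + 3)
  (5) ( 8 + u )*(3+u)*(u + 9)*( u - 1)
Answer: 4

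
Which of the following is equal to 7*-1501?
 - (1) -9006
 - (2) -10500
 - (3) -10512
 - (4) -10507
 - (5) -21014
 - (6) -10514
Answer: 4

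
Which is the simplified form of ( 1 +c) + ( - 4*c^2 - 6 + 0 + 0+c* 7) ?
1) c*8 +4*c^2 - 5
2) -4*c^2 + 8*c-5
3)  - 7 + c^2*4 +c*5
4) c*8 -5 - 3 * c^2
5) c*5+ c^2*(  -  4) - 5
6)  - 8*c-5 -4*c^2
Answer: 2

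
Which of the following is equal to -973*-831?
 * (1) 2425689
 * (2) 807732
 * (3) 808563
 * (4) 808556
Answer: 3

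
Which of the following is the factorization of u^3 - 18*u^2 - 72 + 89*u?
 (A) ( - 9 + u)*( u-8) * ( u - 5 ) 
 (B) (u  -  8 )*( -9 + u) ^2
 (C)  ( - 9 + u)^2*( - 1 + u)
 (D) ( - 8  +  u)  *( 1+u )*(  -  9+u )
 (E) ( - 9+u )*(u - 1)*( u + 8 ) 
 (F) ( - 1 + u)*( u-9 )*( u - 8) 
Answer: F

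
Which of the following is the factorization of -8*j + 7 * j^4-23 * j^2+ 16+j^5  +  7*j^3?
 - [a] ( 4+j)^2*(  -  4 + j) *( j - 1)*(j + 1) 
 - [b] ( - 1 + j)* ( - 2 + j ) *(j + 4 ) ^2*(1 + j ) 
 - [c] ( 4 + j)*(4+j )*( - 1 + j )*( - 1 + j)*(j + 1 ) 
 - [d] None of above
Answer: c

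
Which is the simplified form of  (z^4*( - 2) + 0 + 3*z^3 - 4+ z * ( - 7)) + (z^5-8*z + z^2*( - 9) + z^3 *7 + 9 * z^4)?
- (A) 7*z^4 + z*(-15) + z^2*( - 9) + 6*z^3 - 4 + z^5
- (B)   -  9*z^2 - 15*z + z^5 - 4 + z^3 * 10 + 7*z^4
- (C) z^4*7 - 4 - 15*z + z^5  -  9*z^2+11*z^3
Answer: B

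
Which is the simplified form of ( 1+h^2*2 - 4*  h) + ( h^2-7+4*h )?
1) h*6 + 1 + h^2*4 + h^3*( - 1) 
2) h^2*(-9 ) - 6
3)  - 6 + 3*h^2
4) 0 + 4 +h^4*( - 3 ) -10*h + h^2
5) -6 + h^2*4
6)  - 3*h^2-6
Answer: 3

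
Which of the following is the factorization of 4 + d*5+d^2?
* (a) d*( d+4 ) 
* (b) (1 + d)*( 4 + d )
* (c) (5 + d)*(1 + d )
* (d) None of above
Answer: b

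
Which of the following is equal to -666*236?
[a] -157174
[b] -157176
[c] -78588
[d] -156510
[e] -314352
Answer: b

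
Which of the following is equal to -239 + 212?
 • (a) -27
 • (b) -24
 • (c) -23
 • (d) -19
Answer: a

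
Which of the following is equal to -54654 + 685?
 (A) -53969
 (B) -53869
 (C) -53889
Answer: A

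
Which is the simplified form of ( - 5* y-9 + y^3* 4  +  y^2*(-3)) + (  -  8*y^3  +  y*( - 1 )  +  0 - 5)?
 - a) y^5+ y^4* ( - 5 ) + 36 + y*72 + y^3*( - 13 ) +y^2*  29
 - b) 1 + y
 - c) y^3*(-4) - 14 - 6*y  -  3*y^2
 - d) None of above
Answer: c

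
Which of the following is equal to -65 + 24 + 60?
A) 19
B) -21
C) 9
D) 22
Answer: A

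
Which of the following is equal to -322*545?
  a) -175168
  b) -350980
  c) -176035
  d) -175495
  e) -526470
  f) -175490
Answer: f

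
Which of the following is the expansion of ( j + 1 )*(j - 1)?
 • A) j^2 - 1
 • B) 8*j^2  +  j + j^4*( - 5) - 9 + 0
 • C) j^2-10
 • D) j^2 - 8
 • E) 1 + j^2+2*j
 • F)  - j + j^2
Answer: A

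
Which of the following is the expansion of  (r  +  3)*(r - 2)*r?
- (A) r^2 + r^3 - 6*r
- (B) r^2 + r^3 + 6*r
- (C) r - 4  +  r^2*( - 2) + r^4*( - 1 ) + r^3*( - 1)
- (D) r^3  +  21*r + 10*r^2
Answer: A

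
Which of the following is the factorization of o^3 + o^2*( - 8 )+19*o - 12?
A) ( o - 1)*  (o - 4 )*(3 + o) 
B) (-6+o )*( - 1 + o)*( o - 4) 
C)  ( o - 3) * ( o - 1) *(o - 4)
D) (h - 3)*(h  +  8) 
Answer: C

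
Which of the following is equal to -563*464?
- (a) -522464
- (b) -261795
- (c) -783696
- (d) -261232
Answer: d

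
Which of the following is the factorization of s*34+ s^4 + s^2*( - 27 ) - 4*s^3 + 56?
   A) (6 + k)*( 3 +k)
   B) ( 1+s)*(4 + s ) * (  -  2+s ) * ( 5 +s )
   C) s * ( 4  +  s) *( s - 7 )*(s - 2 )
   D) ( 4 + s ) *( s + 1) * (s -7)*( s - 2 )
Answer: D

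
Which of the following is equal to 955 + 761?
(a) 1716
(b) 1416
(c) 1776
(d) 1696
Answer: a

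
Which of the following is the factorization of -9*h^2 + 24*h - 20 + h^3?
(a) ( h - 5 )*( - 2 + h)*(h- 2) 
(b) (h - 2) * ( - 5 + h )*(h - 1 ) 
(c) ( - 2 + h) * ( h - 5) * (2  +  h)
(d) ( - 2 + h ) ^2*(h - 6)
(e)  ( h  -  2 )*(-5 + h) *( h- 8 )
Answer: a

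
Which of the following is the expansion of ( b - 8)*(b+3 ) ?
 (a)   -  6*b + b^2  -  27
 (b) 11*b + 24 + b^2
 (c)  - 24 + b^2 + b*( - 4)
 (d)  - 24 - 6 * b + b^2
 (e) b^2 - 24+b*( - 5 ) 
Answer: e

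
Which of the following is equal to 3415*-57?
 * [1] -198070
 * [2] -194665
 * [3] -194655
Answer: 3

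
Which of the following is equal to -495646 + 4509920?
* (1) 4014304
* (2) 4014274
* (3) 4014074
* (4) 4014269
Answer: 2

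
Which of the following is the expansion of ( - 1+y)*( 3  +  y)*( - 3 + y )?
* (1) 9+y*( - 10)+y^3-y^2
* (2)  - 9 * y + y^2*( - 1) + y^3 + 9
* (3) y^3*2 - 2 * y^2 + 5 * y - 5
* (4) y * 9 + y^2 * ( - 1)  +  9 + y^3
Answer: 2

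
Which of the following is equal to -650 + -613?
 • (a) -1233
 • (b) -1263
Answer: b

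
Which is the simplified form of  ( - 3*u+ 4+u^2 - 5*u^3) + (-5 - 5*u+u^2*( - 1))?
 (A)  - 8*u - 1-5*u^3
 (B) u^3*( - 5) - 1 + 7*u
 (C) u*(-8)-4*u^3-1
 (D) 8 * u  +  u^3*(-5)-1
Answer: A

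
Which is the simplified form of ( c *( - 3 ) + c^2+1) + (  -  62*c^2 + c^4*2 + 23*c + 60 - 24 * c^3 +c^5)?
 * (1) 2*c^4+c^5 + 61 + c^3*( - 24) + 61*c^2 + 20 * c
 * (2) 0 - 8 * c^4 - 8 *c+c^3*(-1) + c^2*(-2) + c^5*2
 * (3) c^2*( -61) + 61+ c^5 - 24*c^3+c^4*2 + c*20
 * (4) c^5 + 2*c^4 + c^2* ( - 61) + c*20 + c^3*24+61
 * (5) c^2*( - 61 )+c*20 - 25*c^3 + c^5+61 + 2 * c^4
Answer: 3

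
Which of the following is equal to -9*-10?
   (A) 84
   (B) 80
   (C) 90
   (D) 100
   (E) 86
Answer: C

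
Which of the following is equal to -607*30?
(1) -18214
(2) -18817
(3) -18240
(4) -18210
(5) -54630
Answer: 4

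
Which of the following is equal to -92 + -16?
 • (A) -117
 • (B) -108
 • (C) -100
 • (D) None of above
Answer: B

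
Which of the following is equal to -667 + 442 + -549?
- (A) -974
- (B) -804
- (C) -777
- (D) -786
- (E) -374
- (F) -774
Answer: F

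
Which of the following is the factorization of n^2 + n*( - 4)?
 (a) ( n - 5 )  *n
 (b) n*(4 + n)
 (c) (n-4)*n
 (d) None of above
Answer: c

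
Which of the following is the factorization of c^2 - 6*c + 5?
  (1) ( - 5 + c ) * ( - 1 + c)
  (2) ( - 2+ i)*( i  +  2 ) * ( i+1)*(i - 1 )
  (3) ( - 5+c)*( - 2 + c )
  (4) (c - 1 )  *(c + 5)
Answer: 1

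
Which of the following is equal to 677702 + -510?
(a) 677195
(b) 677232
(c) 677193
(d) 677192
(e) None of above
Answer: d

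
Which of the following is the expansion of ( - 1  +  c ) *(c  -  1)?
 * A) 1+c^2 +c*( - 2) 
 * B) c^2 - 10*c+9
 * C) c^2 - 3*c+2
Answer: A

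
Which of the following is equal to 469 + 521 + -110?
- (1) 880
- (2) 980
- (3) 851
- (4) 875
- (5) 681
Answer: 1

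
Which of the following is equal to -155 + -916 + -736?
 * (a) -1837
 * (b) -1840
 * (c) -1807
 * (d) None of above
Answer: c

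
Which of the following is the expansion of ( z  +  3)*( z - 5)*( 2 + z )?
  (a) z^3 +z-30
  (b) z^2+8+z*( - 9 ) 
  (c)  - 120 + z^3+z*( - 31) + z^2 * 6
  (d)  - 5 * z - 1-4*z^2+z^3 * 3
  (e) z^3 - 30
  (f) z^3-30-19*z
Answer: f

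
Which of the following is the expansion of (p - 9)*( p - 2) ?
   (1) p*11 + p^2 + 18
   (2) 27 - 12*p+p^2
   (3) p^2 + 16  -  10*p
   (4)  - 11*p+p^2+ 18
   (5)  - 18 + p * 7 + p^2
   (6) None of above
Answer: 4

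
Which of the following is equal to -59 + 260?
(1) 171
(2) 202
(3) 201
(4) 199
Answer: 3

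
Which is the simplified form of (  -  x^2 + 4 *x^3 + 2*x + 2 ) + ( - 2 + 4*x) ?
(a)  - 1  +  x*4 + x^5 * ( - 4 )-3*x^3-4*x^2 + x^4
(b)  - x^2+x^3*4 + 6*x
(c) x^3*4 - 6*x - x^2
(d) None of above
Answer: b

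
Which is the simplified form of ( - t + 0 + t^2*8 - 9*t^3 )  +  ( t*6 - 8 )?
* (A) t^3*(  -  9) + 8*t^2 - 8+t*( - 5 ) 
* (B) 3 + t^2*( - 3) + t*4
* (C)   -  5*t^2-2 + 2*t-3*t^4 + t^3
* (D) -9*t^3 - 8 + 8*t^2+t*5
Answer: D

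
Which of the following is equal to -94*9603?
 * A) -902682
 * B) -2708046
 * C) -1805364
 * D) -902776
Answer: A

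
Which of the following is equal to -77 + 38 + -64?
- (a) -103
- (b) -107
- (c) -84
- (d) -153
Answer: a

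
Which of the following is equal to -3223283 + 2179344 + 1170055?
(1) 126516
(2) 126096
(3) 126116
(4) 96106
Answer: 3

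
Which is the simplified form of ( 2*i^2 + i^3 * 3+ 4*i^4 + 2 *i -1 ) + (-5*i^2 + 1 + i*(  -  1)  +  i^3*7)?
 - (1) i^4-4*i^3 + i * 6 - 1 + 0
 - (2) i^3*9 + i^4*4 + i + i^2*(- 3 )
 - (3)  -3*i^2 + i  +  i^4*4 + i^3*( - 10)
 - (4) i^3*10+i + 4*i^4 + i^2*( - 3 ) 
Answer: 4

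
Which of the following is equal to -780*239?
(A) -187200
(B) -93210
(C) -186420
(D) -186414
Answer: C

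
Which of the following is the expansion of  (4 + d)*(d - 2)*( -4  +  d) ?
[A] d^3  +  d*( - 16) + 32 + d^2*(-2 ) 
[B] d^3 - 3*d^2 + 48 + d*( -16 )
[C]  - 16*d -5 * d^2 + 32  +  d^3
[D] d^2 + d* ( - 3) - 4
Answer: A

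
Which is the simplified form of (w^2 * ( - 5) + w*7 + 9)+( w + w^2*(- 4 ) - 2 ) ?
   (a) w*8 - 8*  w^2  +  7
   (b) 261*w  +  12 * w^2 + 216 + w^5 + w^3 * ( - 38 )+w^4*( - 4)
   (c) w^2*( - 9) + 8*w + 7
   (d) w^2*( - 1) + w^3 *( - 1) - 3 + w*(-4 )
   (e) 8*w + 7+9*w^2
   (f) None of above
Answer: c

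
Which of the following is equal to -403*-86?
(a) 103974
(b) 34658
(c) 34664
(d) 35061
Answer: b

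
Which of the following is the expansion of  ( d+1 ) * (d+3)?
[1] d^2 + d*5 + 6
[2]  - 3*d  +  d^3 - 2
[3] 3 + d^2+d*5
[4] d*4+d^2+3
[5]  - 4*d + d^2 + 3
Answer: 4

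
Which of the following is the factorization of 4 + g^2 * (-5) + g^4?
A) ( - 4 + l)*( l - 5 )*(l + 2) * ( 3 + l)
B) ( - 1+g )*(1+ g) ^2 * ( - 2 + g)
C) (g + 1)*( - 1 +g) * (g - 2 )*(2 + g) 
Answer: C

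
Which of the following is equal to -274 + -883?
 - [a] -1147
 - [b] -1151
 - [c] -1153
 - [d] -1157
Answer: d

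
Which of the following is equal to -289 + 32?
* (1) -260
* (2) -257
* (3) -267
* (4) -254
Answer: 2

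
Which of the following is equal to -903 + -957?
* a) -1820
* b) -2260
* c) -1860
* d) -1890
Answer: c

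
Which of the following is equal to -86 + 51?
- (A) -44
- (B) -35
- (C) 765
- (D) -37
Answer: B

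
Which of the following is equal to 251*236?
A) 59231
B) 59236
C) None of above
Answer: B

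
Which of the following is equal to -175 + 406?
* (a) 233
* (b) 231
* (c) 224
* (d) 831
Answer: b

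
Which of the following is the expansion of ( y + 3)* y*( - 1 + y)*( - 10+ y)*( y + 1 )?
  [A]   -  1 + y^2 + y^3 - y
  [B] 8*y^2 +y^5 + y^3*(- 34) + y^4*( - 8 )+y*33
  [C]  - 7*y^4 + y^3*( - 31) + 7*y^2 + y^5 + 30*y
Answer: C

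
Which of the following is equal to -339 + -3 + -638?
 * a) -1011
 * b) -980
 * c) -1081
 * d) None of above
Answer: b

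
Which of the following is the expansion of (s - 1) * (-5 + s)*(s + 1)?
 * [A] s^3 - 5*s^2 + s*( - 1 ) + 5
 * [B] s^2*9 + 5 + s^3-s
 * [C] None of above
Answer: A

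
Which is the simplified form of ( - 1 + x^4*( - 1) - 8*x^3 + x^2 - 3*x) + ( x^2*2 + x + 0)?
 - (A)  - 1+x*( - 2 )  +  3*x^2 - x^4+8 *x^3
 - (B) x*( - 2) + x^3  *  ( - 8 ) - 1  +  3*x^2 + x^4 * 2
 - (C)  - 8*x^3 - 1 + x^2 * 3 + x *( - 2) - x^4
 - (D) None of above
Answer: C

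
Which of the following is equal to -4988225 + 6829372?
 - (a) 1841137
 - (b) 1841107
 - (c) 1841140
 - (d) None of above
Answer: d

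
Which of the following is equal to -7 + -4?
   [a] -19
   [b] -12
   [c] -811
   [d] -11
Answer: d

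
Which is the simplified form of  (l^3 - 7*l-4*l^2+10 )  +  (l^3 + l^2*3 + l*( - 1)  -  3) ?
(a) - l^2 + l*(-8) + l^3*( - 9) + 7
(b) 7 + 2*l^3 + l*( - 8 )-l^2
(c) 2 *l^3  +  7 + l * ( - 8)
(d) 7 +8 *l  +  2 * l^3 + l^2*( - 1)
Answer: b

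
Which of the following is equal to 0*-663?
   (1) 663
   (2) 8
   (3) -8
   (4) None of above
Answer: 4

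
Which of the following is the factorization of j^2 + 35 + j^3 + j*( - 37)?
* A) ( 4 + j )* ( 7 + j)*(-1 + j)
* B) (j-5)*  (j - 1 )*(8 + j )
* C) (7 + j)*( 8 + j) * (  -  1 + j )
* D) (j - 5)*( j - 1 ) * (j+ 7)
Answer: D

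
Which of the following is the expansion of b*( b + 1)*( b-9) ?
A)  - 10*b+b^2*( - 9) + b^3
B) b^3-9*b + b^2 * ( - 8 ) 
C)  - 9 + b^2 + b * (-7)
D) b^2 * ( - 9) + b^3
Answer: B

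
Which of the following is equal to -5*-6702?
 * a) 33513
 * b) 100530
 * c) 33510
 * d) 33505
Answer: c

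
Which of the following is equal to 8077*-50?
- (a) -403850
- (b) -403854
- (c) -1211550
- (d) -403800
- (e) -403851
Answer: a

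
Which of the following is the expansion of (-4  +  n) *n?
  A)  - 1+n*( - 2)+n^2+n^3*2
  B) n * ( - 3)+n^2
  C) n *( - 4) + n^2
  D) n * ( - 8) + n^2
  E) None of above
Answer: C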